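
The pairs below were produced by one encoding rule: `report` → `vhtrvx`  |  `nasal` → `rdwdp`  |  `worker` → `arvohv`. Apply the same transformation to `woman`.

arqdr

The shift depends on letter class: consonant r→v is +4, but vowel e→h is +3. The rule splits by letter class: vowels +3, consonants +4.
For woman: w(cons)+4=a, o(vowel)+3=r, m(cons)+4=q, a(vowel)+3=d, n(cons)+4=r.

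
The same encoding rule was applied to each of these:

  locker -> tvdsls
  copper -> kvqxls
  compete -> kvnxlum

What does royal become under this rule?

Shifts by position in locker: pos 0: l→t (+8), pos 1: o→v (+7), pos 2: c→d (+1), pos 3: k→s (+8), pos 4: e→l (+7), pos 5: r→s (+1) — repeating every 3. A repeating key of period 3 is used — shifts +8, +7, +1 over and over.
On royal: r+8=z, o+7=v, y+1=z, a+8=i, l+7=s.

zvzis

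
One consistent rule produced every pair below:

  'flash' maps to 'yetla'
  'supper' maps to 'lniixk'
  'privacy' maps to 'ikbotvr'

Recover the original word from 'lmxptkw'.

steward

It's a constant shift of +19 (ROT19).
Decoding lmxptkw: l−19=s, m−19=t, x−19=e, p−19=w, t−19=a, k−19=r, w−19=d.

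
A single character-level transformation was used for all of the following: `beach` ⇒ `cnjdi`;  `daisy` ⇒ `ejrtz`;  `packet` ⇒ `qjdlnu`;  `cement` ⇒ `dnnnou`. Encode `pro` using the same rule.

qsx

The shift depends on letter class: consonant b→c is +1, but vowel e→n is +9. The rule splits by letter class: vowels +9, consonants +1.
On pro: p(cons)+1=q, r(cons)+1=s, o(vowel)+9=x.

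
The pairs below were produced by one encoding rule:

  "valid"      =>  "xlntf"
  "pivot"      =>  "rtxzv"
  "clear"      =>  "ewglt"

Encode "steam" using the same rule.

ueglo

Shifts by position in valid: pos 0: v→x (+2), pos 1: a→l (+11), pos 2: l→n (+2), pos 3: i→t (+11) — repeating every 2. The shifts repeat in a cycle of length 2: positions 0,1,… shift by +2, +11, then the pattern repeats.
On steam: s+2=u, t+11=e, e+2=g, a+11=l, m+2=o.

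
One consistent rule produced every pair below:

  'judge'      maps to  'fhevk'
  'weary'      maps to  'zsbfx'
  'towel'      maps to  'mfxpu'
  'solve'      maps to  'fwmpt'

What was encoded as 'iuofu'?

The output letters match the input read backwards, each shifted +1: judge reversed is egduj. The word is reversed, then every letter is shifted forward by 1.
Decoding iuofu: shift back: i−1=h, u−1=t, o−1=n, f−1=e, u−1=t → htnet; then reverse → tenth.

tenth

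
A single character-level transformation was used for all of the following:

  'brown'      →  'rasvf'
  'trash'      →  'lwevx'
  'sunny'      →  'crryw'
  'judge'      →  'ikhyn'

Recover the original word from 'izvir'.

nerve

The output letters match the input read backwards, each shifted +4: brown reversed is nworb. Read the word backwards and shift each letter +4.
Decoding izvir: shift back: i−4=e, z−4=v, v−4=r, i−4=e, r−4=n → evren; then reverse → nerve.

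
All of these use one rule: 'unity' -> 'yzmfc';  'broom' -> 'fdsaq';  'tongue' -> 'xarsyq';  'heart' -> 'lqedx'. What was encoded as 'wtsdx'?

short

Shifts by position in unity: pos 0: u→y (+4), pos 1: n→z (+12), pos 2: i→m (+4), pos 3: t→f (+12) — repeating every 2. The shifts repeat in a cycle of length 2: positions 0,1,… shift by +4, +12, then the pattern repeats.
Decoding wtsdx: w−4=s, t−12=h, s−4=o, d−12=r, x−4=t.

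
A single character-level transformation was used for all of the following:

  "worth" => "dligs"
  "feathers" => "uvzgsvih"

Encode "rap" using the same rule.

izk

Each letter is replaced by its mirror in the alphabet: a↔z, b↔y, c↔x, and so on (the Atbash cipher).
Applying it to rap: r↔i, a↔z, p↔k.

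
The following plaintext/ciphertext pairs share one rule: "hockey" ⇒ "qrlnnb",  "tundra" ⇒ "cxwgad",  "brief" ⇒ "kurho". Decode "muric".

drift

A repeating key of period 2 is used — shifts +9, +3 over and over.
Undoing it on muric: m−9=d, u−3=r, r−9=i, i−3=f, c−9=t.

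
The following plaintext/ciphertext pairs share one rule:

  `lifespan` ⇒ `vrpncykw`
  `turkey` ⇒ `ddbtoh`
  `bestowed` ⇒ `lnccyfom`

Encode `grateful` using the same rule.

qakcooeu

Shifts by position in lifespan: pos 0: l→v (+10), pos 1: i→r (+9), pos 2: f→p (+10), pos 3: e→n (+9) — repeating every 2. A repeating key of period 2 is used — shifts +10, +9 over and over.
Applying it to grateful: g+10=q, r+9=a, a+10=k, t+9=c, e+10=o, f+9=o, u+10=e, l+9=u.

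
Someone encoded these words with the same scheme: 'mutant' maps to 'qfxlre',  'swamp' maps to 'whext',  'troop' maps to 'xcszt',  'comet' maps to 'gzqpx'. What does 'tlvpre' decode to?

Shifts by position in mutant: pos 0: m→q (+4), pos 1: u→f (+11), pos 2: t→x (+4), pos 3: a→l (+11) — repeating every 2. A repeating key of period 2 is used — shifts +4, +11 over and over.
Reversing it on tlvpre: t−4=p, l−11=a, v−4=r, p−11=e, r−4=n, e−11=t.

parent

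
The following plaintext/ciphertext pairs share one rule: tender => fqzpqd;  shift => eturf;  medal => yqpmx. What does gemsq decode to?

usage

Compare letters: t→f is +12, e→q is +12, n→z is +12 — a constant shift. Every letter moves 12 places later in the alphabet, wrapping around z→a.
Decoding gemsq: g−12=u, e−12=s, m−12=a, s−12=g, q−12=e.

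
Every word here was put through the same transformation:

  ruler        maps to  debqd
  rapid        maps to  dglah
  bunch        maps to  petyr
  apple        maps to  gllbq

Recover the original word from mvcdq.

r(17)→d(3) and u(20)→e(4) fit y≡9x+6 (mod 26); the inverse of 9 mod 26 is 3. Treating letters as 0–25, the rule is x ↦ 9x + 6 (mod 26).
Undoing it on mvcdq: m(12)→3·(12−6)≡18=s; v(21)→3·(21−6)≡19=t; c(2)→3·(2−6)≡14=o; d(3)→3·(3−6)≡17=r; q(16)→3·(16−6)≡4=e (all mod 26).

store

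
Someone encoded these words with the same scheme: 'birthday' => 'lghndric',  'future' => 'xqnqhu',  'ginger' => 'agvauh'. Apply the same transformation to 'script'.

kohgbn

This is an affine cipher: with a=0,…,z=25, each position x becomes (3x+8) mod 26.
Applying it to script: s(18)→3·18+8≡10=k; c(2)→3·2+8≡14=o; r(17)→3·17+8≡7=h; i(8)→3·8+8≡6=g; p(15)→3·15+8≡1=b; t(19)→3·19+8≡13=n (all mod 26).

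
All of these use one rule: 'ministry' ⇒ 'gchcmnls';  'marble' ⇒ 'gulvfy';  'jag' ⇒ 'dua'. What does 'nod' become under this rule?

hix

Compare letters: m→g is +20, i→c is +20, n→h is +20 — a constant shift. Each letter is shifted forward by 20 in the alphabet (a Caesar shift of +20).
Applying it to nod: n+20=h, o+20=i, d+20=x.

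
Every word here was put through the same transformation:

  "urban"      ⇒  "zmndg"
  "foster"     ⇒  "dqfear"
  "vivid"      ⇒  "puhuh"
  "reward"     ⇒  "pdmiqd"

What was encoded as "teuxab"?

polish

The output letters match the input read backwards, each shifted +12: urban reversed is nabru. Two steps: reverse the string, then apply a Caesar shift of +12.
Decoding teuxab: shift back: t−12=h, e−12=s, u−12=i, x−12=l, a−12=o, b−12=p → hsilop; then reverse → polish.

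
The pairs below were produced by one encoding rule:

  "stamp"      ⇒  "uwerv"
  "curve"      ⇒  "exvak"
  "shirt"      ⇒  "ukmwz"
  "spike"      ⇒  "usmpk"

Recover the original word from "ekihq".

check

In stamp: s→u is +2, t→w is +3, a→e is +4, m→r is +5 — the shift increases by 1 each position. Each letter shifts forward by (position + 2), i.e. 2, 3, 4, … — the shift grows by one for each successive letter.
Decoding ekihq: e−2=c, k−3=h, i−4=e, h−5=c, q−6=k.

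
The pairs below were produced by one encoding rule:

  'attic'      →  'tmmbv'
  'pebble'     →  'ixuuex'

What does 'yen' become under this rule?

rxg

Compare letters: a→t is +19, t→m is +19, t→m is +19 — a constant shift. Every letter moves 19 places later in the alphabet, wrapping around z→a.
On yen: y+19=r, e+19=x, n+19=g.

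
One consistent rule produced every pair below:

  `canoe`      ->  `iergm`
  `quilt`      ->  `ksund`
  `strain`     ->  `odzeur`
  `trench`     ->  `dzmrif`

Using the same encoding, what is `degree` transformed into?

Each letter's alphabet position (a=0..z=25) is mapped through 15·x+4 mod 26 — an affine cipher.
Applying it to degree: d(3)→15·3+4≡23=x; e(4)→15·4+4≡12=m; g(6)→15·6+4≡16=q; r(17)→15·17+4≡25=z; e(4)→15·4+4≡12=m; e(4)→15·4+4≡12=m (all mod 26).

xmqzmm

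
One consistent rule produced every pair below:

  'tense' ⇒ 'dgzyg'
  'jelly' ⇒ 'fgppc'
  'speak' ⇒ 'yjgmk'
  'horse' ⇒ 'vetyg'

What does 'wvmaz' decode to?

chain

t(19)→d(3) and e(4)→g(6) fit y≡5x+12 (mod 26); the inverse of 5 mod 26 is 21. This is an affine cipher: with a=0,…,z=25, each position x becomes (5x+12) mod 26.
Decoding wvmaz: w(22)→21·(22−12)≡2=c; v(21)→21·(21−12)≡7=h; m(12)→21·(12−12)≡0=a; a(0)→21·(0−12)≡8=i; z(25)→21·(25−12)≡13=n (all mod 26).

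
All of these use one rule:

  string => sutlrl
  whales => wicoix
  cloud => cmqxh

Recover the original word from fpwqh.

The shift increases by 1 at each position, starting from +0: 0, 1, 2, ….
Undoing it on fpwqh: f−0=f, p−1=o, w−2=u, q−3=n, h−4=d.

found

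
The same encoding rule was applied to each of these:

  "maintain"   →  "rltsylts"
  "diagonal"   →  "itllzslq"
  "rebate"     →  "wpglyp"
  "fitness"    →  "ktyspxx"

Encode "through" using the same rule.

The shift depends on letter class: consonant m→r is +5, but vowel a→l is +11. Vowels shift forward by 11 and consonants shift forward by 5.
On through: t(cons)+5=y, h(cons)+5=m, r(cons)+5=w, o(vowel)+11=z, u(vowel)+11=f, g(cons)+5=l, h(cons)+5=m.

ymwzflm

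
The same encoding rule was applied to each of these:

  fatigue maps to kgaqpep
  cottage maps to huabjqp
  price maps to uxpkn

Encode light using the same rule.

In fatigue: f→k is +5, a→g is +6, t→a is +7, i→q is +8 — the shift increases by 1 each position. Letter i (0-indexed) is shifted by i+5, so successive shifts are 5, 6, 7, ….
On light: l+5=q, i+6=o, g+7=n, h+8=p, t+9=c.

qonpc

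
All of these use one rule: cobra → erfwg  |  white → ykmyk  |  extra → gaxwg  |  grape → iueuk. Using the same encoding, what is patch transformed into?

In cobra: c→e is +2, o→r is +3, b→f is +4, r→w is +5 — the shift increases by 1 each position. The shift increases by 1 at each position, starting from +2: 2, 3, 4, ….
For patch: p+2=r, a+3=d, t+4=x, c+5=h, h+6=n.

rdxhn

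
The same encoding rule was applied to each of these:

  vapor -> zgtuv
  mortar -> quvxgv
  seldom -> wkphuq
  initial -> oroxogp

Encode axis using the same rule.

gbow

The shift depends on letter class: consonant v→z is +4, but vowel a→g is +6. Vowels shift forward by 6 and consonants shift forward by 4.
On axis: a(vowel)+6=g, x(cons)+4=b, i(vowel)+6=o, s(cons)+4=w.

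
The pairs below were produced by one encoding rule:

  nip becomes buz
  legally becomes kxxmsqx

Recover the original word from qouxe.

slice

The output letters match the input read backwards, each shifted +12: nip reversed is pin. Two steps: reverse the string, then apply a Caesar shift of +12.
Undoing it on qouxe: shift back: q−12=e, o−12=c, u−12=i, x−12=l, e−12=s → ecils; then reverse → slice.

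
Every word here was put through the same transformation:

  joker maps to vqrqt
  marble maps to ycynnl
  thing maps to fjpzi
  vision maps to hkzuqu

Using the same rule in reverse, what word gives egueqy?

Shifts by position in joker: pos 0: j→v (+12), pos 1: o→q (+2), pos 2: k→r (+7), pos 3: e→q (+12), pos 4: r→t (+2) — repeating every 3. It's a Vigenère-style cipher with numeric key [12,2,7]: position i shifts by key[i mod 3].
Reversing it on egueqy: e−12=s, g−2=e, u−7=n, e−12=s, q−2=o, y−7=r.

sensor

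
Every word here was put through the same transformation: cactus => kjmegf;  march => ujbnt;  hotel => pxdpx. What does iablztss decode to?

arranged

Letter i (0-indexed) is shifted by i+8, so successive shifts are 8, 9, 10, ….
Reversing it on iablztss: i−8=a, a−9=r, b−10=r, l−11=a, z−12=n, t−13=g, s−14=e, s−15=d.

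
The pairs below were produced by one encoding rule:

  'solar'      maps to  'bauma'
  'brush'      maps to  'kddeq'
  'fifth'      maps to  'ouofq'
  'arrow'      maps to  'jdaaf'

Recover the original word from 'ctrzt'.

think

Shifts by position in solar: pos 0: s→b (+9), pos 1: o→a (+12), pos 2: l→u (+9), pos 3: a→m (+12) — repeating every 2. It's a Vigenère-style cipher with numeric key [9,12]: position i shifts by key[i mod 2].
Decoding ctrzt: c−9=t, t−12=h, r−9=i, z−12=n, t−9=k.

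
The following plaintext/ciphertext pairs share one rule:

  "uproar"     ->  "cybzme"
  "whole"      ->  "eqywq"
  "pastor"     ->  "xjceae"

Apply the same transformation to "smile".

In uproar: u→c is +8, p→y is +9, r→b is +10, o→z is +11 — the shift increases by 1 each position. Each letter shifts forward by (position + 8), i.e. 8, 9, 10, … — the shift grows by one for each successive letter.
On smile: s+8=a, m+9=v, i+10=s, l+11=w, e+12=q.

avswq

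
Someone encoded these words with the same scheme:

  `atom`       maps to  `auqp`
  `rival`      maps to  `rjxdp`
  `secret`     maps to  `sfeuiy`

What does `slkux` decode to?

Letter i (0-indexed) is shifted by i+0, so successive shifts are 0, 1, 2, ….
Decoding slkux: s−0=s, l−1=k, k−2=i, u−3=r, x−4=t.

skirt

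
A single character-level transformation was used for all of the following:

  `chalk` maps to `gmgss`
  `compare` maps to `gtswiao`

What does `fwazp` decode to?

brush

Each letter shifts forward by (position + 4), i.e. 4, 5, 6, … — the shift grows by one for each successive letter.
Reversing it on fwazp: f−4=b, w−5=r, a−6=u, z−7=s, p−8=h.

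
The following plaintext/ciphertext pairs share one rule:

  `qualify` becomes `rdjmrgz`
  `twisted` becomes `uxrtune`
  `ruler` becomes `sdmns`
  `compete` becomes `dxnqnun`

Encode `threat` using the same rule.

The rule splits by letter class: vowels +9, consonants +1.
Applying it to threat: t(cons)+1=u, h(cons)+1=i, r(cons)+1=s, e(vowel)+9=n, a(vowel)+9=j, t(cons)+1=u.

uisnju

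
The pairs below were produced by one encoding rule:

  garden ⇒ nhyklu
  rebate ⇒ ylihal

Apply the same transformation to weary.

It's a constant shift of +7 (ROT7).
On weary: w+7=d, e+7=l, a+7=h, r+7=y, y+7=f.

dlhyf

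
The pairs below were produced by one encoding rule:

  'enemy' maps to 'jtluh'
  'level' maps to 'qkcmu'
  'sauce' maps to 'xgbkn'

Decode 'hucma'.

cover

In enemy: e→j is +5, n→t is +6, e→l is +7, m→u is +8 — the shift increases by 1 each position. The shift increases by 1 at each position, starting from +5: 5, 6, 7, ….
Undoing it on hucma: h−5=c, u−6=o, c−7=v, m−8=e, a−9=r.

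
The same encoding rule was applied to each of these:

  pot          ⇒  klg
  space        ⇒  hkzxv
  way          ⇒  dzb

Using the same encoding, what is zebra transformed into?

Each letter is replaced by its mirror in the alphabet: a↔z, b↔y, c↔x, and so on (the Atbash cipher).
On zebra: z↔a, e↔v, b↔y, r↔i, a↔z.

avyiz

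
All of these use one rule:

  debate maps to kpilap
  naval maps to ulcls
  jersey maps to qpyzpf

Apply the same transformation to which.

dotjo

The shift depends on letter class: consonant d→k is +7, but vowel e→p is +11. Two shifts are in play — +11 for a/e/i/o/u, +7 for every other letter.
On which: w(cons)+7=d, h(cons)+7=o, i(vowel)+11=t, c(cons)+7=j, h(cons)+7=o.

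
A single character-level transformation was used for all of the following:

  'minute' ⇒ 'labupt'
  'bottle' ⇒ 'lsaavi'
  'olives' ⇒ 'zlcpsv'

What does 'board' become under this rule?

Two steps: reverse the string, then apply a Caesar shift of +7.
For board: reverse → draob; then shift: d+7=k, r+7=y, a+7=h, o+7=v, b+7=i.

kyhvi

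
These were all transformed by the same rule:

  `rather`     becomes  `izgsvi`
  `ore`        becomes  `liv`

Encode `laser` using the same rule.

ozhvi

Each pair mirrors across the alphabet (r↔i, a↔z, t↔g): positions sum to 25. Letters are reflected about the middle of the alphabet (position → 25−position): Atbash.
Applying it to laser: l↔o, a↔z, s↔h, e↔v, r↔i.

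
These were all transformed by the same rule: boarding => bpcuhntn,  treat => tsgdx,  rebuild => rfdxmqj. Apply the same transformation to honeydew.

hpphcikd

The shift increases by 1 at each position, starting from +0: 0, 1, 2, ….
On honeydew: h+0=h, o+1=p, n+2=p, e+3=h, y+4=c, d+5=i, e+6=k, w+7=d.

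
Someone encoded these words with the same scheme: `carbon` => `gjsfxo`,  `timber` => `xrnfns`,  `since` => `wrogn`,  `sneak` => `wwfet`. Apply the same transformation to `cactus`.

gjdxdt

The shifts repeat in a cycle of length 3: positions 0,1,… shift by +4, +9, +1, then the pattern repeats.
For cactus: c+4=g, a+9=j, c+1=d, t+4=x, u+9=d, s+1=t.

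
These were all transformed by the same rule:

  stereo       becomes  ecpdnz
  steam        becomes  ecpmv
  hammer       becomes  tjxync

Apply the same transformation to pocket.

It's a Vigenère-style cipher with numeric key [12,9,11]: position i shifts by key[i mod 3].
Applying it to pocket: p+12=b, o+9=x, c+11=n, k+12=w, e+9=n, t+11=e.

bxnwne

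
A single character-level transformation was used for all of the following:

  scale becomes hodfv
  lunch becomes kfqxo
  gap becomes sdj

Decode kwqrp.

The output letters match the input read backwards, each shifted +3: scale reversed is elacs. Two steps: reverse the string, then apply a Caesar shift of +3.
Undoing it on kwqrp: shift back: k−3=h, w−3=t, q−3=n, r−3=o, p−3=m → htnom; then reverse → month.

month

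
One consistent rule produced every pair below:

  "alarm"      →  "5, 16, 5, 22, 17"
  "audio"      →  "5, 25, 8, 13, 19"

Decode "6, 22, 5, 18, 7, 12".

a is letter #1 and maps to 5: an offset of 4. Letters become their 1-based position plus 4 (so a→5, b→6, …).
Decoding 6, 22, 5, 18, 7, 12: 6→(6−4)÷1=2=b, 22→(22−4)÷1=18=r, 5→(5−4)÷1=1=a, 18→(18−4)÷1=14=n, 7→(7−4)÷1=3=c, 12→(12−4)÷1=8=h.

branch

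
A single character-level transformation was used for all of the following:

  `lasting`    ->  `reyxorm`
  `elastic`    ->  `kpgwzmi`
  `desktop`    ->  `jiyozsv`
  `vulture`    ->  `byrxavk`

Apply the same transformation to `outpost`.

uyztuwz

A repeating key of period 2 is used — shifts +6, +4 over and over.
Applying it to outpost: o+6=u, u+4=y, t+6=z, p+4=t, o+6=u, s+4=w, t+6=z.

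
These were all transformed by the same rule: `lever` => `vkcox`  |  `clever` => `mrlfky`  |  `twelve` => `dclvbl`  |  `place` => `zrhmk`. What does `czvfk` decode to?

Shifts by position in lever: pos 0: l→v (+10), pos 1: e→k (+6), pos 2: v→c (+7), pos 3: e→o (+10), pos 4: r→x (+6) — repeating every 3. It's a Vigenère-style cipher with numeric key [10,6,7]: position i shifts by key[i mod 3].
Reversing it on czvfk: c−10=s, z−6=t, v−7=o, f−10=v, k−6=e.

stove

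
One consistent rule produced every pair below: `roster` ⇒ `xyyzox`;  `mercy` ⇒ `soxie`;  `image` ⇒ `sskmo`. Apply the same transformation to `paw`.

Two shifts are in play — +10 for a/e/i/o/u, +6 for every other letter.
On paw: p(cons)+6=v, a(vowel)+10=k, w(cons)+6=c.

vkc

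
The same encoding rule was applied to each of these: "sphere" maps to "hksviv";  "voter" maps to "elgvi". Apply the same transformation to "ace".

Each pair mirrors across the alphabet (s↔h, p↔k, h↔s): positions sum to 25. Letters are reflected about the middle of the alphabet (position → 25−position): Atbash.
On ace: a↔z, c↔x, e↔v.

zxv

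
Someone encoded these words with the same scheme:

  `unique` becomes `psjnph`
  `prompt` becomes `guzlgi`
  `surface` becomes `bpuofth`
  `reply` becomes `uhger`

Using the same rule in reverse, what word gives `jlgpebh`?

This is an affine cipher: with a=0,…,z=25, each position x becomes (7x+5) mod 26.
Decoding jlgpebh: j(9)→15·(9−5)≡8=i; l(11)→15·(11−5)≡12=m; g(6)→15·(6−5)≡15=p; p(15)→15·(15−5)≡20=u; e(4)→15·(4−5)≡11=l; b(1)→15·(1−5)≡18=s; h(7)→15·(7−5)≡4=e (all mod 26).

impulse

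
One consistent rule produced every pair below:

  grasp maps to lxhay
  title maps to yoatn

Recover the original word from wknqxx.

In grasp: g→l is +5, r→x is +6, a→h is +7, s→a is +8 — the shift increases by 1 each position. Letter i (0-indexed) is shifted by i+5, so successive shifts are 5, 6, 7, ….
Undoing it on wknqxx: w−5=r, k−6=e, n−7=g, q−8=i, x−9=o, x−10=n.

region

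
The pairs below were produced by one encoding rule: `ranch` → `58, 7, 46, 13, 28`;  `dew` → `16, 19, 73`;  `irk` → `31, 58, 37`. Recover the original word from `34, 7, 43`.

r(#18)→58 and a(#1)→7: differences scale by 3, so n = 3·pos + 4. The formula is n = 3×(alphabet index, a=1) + 4.
Decoding 34, 7, 43: 34→(34−4)÷3=10=j, 7→(7−4)÷3=1=a, 43→(43−4)÷3=13=m.

jam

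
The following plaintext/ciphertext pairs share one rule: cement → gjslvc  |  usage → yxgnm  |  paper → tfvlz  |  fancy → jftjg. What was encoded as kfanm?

gauge

Each letter shifts forward by (position + 4), i.e. 4, 5, 6, … — the shift grows by one for each successive letter.
Undoing it on kfanm: k−4=g, f−5=a, a−6=u, n−7=g, m−8=e.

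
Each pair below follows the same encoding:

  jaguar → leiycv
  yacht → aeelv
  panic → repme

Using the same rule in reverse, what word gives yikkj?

Shifts by position in jaguar: pos 0: j→l (+2), pos 1: a→e (+4), pos 2: g→i (+2), pos 3: u→y (+4) — repeating every 2. The shifts repeat in a cycle of length 2: positions 0,1,… shift by +2, +4, then the pattern repeats.
Undoing it on yikkj: y−2=w, i−4=e, k−2=i, k−4=g, j−2=h.

weigh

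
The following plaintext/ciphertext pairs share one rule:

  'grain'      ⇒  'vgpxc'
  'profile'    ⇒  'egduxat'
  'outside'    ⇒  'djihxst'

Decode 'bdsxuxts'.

Compare letters: g→v is +15, r→g is +15, a→p is +15 — a constant shift. Each letter is shifted forward by 15 in the alphabet (a Caesar shift of +15).
Undoing it on bdsxuxts: b−15=m, d−15=o, s−15=d, x−15=i, u−15=f, x−15=i, t−15=e, s−15=d.

modified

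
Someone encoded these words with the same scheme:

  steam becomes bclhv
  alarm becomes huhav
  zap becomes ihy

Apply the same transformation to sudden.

The shift depends on letter class: consonant s→b is +9, but vowel e→l is +7. Two shifts are in play — +7 for a/e/i/o/u, +9 for every other letter.
On sudden: s(cons)+9=b, u(vowel)+7=b, d(cons)+9=m, d(cons)+9=m, e(vowel)+7=l, n(cons)+9=w.

bbmmlw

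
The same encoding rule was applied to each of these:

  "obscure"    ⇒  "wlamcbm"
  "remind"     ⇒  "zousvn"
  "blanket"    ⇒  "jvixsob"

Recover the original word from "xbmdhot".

Shifts by position in obscure: pos 0: o→w (+8), pos 1: b→l (+10), pos 2: s→a (+8), pos 3: c→m (+10) — repeating every 2. A repeating key of period 2 is used — shifts +8, +10 over and over.
Reversing it on xbmdhot: x−8=p, b−10=r, m−8=e, d−10=t, h−8=z, o−10=e, t−8=l.

pretzel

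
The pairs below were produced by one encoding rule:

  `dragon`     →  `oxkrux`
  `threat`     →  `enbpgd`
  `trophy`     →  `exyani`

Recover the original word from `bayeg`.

Shifts by position in dragon: pos 0: d→o (+11), pos 1: r→x (+6), pos 2: a→k (+10), pos 3: g→r (+11), pos 4: o→u (+6), pos 5: n→x (+10) — repeating every 3. The shifts repeat in a cycle of length 3: positions 0,1,… shift by +11, +6, +10, then the pattern repeats.
Undoing it on bayeg: b−11=q, a−6=u, y−10=o, e−11=t, g−6=a.

quota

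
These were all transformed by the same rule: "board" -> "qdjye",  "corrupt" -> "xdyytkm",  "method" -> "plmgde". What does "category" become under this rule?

b(1)→q(16) and o(14)→d(3) fit y≡7x+9 (mod 26); the inverse of 7 mod 26 is 15. Treating letters as 0–25, the rule is x ↦ 7x + 9 (mod 26).
On category: c(2)→7·2+9≡23=x; a(0)→7·0+9≡9=j; t(19)→7·19+9≡12=m; e(4)→7·4+9≡11=l; g(6)→7·6+9≡25=z; o(14)→7·14+9≡3=d; r(17)→7·17+9≡24=y; y(24)→7·24+9≡21=v (all mod 26).

xjmlzdyv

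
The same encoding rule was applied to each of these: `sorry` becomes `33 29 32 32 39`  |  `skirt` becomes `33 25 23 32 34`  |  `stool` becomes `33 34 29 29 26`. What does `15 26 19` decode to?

ale

s is letter #19 and maps to 33: an offset of 14. The number is (letter's place in the alphabet, a=1) + 14.
Undoing it on 15 26 19: 15→(15−14)÷1=1=a, 26→(26−14)÷1=12=l, 19→(19−14)÷1=5=e.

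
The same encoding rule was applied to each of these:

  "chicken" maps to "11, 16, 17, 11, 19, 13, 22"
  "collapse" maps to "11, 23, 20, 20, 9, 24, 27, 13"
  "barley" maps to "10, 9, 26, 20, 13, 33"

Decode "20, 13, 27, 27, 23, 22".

lesson

c is letter #3 and maps to 11: an offset of 8. Each letter is replaced by its alphabet position (a=1..z=26) + 8.
Reversing it on 20, 13, 27, 27, 23, 22: 20→(20−8)÷1=12=l, 13→(13−8)÷1=5=e, 27→(27−8)÷1=19=s, 27→(27−8)÷1=19=s, 23→(23−8)÷1=15=o, 22→(22−8)÷1=14=n.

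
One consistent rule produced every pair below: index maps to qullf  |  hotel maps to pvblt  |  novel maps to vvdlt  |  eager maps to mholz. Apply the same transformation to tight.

bpoob

It's a Vigenère-style cipher with numeric key [8,7]: position i shifts by key[i mod 2].
On tight: t+8=b, i+7=p, g+8=o, h+7=o, t+8=b.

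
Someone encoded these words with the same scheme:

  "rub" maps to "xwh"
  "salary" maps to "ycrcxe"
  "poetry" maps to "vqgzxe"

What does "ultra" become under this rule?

wrzxc

The shift depends on letter class: consonant r→x is +6, but vowel u→w is +2. Two shifts are in play — +2 for a/e/i/o/u, +6 for every other letter.
Applying it to ultra: u(vowel)+2=w, l(cons)+6=r, t(cons)+6=z, r(cons)+6=x, a(vowel)+2=c.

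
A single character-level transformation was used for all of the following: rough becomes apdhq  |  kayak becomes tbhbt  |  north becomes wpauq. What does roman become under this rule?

apvbw

Shifts by position in rough: pos 0: r→a (+9), pos 1: o→p (+1), pos 2: u→d (+9), pos 3: g→h (+1) — repeating every 2. The shifts repeat in a cycle of length 2: positions 0,1,… shift by +9, +1, then the pattern repeats.
For roman: r+9=a, o+1=p, m+9=v, a+1=b, n+9=w.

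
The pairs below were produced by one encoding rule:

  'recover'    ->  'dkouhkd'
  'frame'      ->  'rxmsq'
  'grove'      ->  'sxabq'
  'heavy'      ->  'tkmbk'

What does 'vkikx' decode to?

jewel

A repeating key of period 2 is used — shifts +12, +6 over and over.
Undoing it on vkikx: v−12=j, k−6=e, i−12=w, k−6=e, x−12=l.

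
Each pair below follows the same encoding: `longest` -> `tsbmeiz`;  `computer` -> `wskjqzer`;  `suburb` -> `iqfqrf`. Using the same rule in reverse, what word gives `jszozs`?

potato

l(11)→t(19) and o(14)→s(18) fit y≡17x+14 (mod 26); the inverse of 17 mod 26 is 23. This is an affine cipher: with a=0,…,z=25, each position x becomes (17x+14) mod 26.
Decoding jszozs: j(9)→23·(9−14)≡15=p; s(18)→23·(18−14)≡14=o; z(25)→23·(25−14)≡19=t; o(14)→23·(14−14)≡0=a; z(25)→23·(25−14)≡19=t; s(18)→23·(18−14)≡14=o (all mod 26).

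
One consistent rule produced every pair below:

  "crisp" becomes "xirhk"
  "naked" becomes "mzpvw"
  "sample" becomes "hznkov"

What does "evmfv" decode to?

venue

This is the alphabet-reversal cipher (Atbash): a becomes z, b becomes y, etc.
Decoding evmfv: e↔v, v↔e, m↔n, f↔u, v↔e.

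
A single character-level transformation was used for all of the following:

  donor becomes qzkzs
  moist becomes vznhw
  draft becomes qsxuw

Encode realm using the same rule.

sfxgv

d(3)→q(16) and o(14)→z(25) fit y≡15x+23 (mod 26); the inverse of 15 mod 26 is 7. This is an affine cipher: with a=0,…,z=25, each position x becomes (15x+23) mod 26.
Applying it to realm: r(17)→15·17+23≡18=s; e(4)→15·4+23≡5=f; a(0)→15·0+23≡23=x; l(11)→15·11+23≡6=g; m(12)→15·12+23≡21=v (all mod 26).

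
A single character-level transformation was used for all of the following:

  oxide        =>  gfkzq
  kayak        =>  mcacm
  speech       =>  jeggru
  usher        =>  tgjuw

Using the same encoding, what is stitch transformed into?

The output letters match the input read backwards, each shifted +2: oxide reversed is edixo. The word is reversed, then every letter is shifted forward by 2.
For stitch: reverse → hctits; then shift: h+2=j, c+2=e, t+2=v, i+2=k, t+2=v, s+2=u.

jevkvu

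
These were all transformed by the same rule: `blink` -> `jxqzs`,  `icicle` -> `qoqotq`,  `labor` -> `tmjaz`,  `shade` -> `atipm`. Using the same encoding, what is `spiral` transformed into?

Shifts by position in blink: pos 0: b→j (+8), pos 1: l→x (+12), pos 2: i→q (+8), pos 3: n→z (+12) — repeating every 2. It's a Vigenère-style cipher with numeric key [8,12]: position i shifts by key[i mod 2].
Applying it to spiral: s+8=a, p+12=b, i+8=q, r+12=d, a+8=i, l+12=x.

abqdix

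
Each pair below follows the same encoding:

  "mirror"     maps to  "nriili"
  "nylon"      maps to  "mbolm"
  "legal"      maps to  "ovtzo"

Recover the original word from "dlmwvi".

wonder

Each pair mirrors across the alphabet (m↔n, i↔r, r↔i): positions sum to 25. Letters are reflected about the middle of the alphabet (position → 25−position): Atbash.
Undoing it on dlmwvi: d↔w, l↔o, m↔n, w↔d, v↔e, i↔r.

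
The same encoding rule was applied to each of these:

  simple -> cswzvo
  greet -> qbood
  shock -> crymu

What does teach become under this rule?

dokmr

Compare letters: s→c is +10, i→s is +10, m→w is +10 — a constant shift. Each letter is shifted forward by 10 in the alphabet (a Caesar shift of +10).
On teach: t+10=d, e+10=o, a+10=k, c+10=m, h+10=r.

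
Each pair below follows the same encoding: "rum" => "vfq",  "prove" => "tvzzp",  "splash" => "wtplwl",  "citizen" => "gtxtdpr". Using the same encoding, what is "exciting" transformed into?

pbgtxtrk

The shift depends on letter class: consonant r→v is +4, but vowel u→f is +11. The rule splits by letter class: vowels +11, consonants +4.
On exciting: e(vowel)+11=p, x(cons)+4=b, c(cons)+4=g, i(vowel)+11=t, t(cons)+4=x, i(vowel)+11=t, n(cons)+4=r, g(cons)+4=k.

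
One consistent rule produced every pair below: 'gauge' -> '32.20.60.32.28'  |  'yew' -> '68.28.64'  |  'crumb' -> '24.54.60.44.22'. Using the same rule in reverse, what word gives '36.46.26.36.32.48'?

indigo

g(#7)→32 and a(#1)→20: differences scale by 2, so n = 2·pos + 18. The formula is n = 2×(alphabet index, a=1) + 18.
Undoing it on 36.46.26.36.32.48: 36→(36−18)÷2=9=i, 46→(46−18)÷2=14=n, 26→(26−18)÷2=4=d, 36→(36−18)÷2=9=i, 32→(32−18)÷2=7=g, 48→(48−18)÷2=15=o.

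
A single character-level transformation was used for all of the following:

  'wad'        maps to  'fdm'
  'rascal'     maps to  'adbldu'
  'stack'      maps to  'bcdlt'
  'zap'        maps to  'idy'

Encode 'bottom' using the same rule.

krccrv

Vowels shift forward by 3 and consonants shift forward by 9.
For bottom: b(cons)+9=k, o(vowel)+3=r, t(cons)+9=c, t(cons)+9=c, o(vowel)+3=r, m(cons)+9=v.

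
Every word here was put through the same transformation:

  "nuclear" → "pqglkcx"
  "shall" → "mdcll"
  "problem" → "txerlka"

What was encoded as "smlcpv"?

island

Each letter's alphabet position (a=0..z=25) is mapped through 15·x+2 mod 26 — an affine cipher.
Decoding smlcpv: s(18)→7·(18−2)≡8=i; m(12)→7·(12−2)≡18=s; l(11)→7·(11−2)≡11=l; c(2)→7·(2−2)≡0=a; p(15)→7·(15−2)≡13=n; v(21)→7·(21−2)≡3=d (all mod 26).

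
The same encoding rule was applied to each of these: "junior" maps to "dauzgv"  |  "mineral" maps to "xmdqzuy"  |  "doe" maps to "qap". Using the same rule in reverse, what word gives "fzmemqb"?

The output letters match the input read backwards, each shifted +12: junior reversed is roinuj. Read the word backwards and shift each letter +12.
Decoding fzmemqb: shift back: f−12=t, z−12=n, m−12=a, e−12=s, m−12=a, q−12=e, b−12=p → tnasaep; then reverse → peasant.

peasant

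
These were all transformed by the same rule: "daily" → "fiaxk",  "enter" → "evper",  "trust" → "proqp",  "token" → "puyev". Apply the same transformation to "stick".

d(3)→f(5) and a(0)→i(8) fit y≡25x+8 (mod 26); the inverse of 25 mod 26 is 25. This is an affine cipher: with a=0,…,z=25, each position x becomes (25x+8) mod 26.
On stick: s(18)→25·18+8≡16=q; t(19)→25·19+8≡15=p; i(8)→25·8+8≡0=a; c(2)→25·2+8≡6=g; k(10)→25·10+8≡24=y (all mod 26).

qpagy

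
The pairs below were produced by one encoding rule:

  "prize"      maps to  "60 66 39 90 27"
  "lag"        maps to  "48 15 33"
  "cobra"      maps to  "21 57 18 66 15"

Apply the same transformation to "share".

Each letter becomes 3×(its alphabet position, a=1..z=26) + 12.
For share: s=19→69, h=8→36, a=1→15, r=18→66, e=5→27.

69 36 15 66 27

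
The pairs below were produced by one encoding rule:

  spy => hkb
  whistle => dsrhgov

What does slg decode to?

Each pair mirrors across the alphabet (s↔h, p↔k, y↔b): positions sum to 25. Letters are reflected about the middle of the alphabet (position → 25−position): Atbash.
Reversing it on slg: s↔h, l↔o, g↔t.

hot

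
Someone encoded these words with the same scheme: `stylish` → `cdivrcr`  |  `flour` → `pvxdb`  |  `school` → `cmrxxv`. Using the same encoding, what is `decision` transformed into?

nnmrcrxx

The shift depends on letter class: consonant s→c is +10, but vowel i→r is +9. Vowels shift forward by 9 and consonants shift forward by 10.
Applying it to decision: d(cons)+10=n, e(vowel)+9=n, c(cons)+10=m, i(vowel)+9=r, s(cons)+10=c, i(vowel)+9=r, o(vowel)+9=x, n(cons)+10=x.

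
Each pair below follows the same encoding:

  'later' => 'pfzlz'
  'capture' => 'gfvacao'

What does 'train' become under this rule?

xwgpv

In later: l→p is +4, a→f is +5, t→z is +6, e→l is +7 — the shift increases by 1 each position. The shift increases by 1 at each position, starting from +4: 4, 5, 6, ….
For train: t+4=x, r+5=w, a+6=g, i+7=p, n+8=v.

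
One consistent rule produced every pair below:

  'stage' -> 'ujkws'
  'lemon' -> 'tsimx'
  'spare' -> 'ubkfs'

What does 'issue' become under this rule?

s(18)→u(20) and t(19)→j(9) fit y≡15x+10 (mod 26); the inverse of 15 mod 26 is 7. Each letter's alphabet position (a=0..z=25) is mapped through 15·x+10 mod 26 — an affine cipher.
For issue: i(8)→15·8+10≡0=a; s(18)→15·18+10≡20=u; s(18)→15·18+10≡20=u; u(20)→15·20+10≡24=y; e(4)→15·4+10≡18=s (all mod 26).

auuys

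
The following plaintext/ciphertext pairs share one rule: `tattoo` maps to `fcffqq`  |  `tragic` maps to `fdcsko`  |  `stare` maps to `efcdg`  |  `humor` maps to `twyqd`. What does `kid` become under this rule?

wkp

The shift depends on letter class: consonant t→f is +12, but vowel a→c is +2. Vowels shift forward by 2 and consonants shift forward by 12.
On kid: k(cons)+12=w, i(vowel)+2=k, d(cons)+12=p.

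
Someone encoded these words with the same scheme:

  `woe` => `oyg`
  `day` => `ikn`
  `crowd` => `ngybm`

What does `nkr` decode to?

had

Two steps: reverse the string, then apply a Caesar shift of +10.
Decoding nkr: shift back: n−10=d, k−10=a, r−10=h → dah; then reverse → had.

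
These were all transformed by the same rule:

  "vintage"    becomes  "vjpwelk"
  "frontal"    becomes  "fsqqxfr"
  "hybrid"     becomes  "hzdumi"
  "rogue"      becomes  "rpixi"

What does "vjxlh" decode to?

In vintage: v→v is +0, i→j is +1, n→p is +2, t→w is +3 — the shift increases by 1 each position. Each letter shifts forward by its position index (0, 1, 2, …) — the shift grows by one for each successive letter.
Decoding vjxlh: v−0=v, j−1=i, x−2=v, l−3=i, h−4=d.

vivid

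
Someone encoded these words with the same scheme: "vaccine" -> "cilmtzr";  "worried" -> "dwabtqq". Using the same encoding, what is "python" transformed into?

wgcrzz

In vaccine: v→c is +7, a→i is +8, c→l is +9, c→m is +10 — the shift increases by 1 each position. Letter i (0-indexed) is shifted by i+7, so successive shifts are 7, 8, 9, ….
On python: p+7=w, y+8=g, t+9=c, h+10=r, o+11=z, n+12=z.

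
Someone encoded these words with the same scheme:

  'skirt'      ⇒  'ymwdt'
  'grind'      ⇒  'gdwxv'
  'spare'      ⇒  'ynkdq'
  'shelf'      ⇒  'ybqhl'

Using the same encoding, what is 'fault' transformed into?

s(18)→y(24) and k(10)→m(12) fit y≡21x+10 (mod 26); the inverse of 21 mod 26 is 5. Treating letters as 0–25, the rule is x ↦ 21x + 10 (mod 26).
Applying it to fault: f(5)→21·5+10≡11=l; a(0)→21·0+10≡10=k; u(20)→21·20+10≡14=o; l(11)→21·11+10≡7=h; t(19)→21·19+10≡19=t (all mod 26).

lkoht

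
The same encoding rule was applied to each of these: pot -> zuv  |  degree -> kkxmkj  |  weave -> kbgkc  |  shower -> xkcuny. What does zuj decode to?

The output letters match the input read backwards, each shifted +6: pot reversed is top. The word is reversed, then every letter is shifted forward by 6.
Reversing it on zuj: shift back: z−6=t, u−6=o, j−6=d → tod; then reverse → dot.

dot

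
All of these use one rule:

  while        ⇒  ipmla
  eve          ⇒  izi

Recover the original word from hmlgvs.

orchid

The output letters match the input read backwards, each shifted +4: while reversed is elihw. Read the word backwards and shift each letter +4.
Decoding hmlgvs: shift back: h−4=d, m−4=i, l−4=h, g−4=c, v−4=r, s−4=o → dihcro; then reverse → orchid.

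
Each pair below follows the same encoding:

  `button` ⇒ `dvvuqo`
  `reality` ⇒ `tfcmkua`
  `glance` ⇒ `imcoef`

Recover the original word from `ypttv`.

Shifts by position in button: pos 0: b→d (+2), pos 1: u→v (+1), pos 2: t→v (+2), pos 3: t→u (+1) — repeating every 2. It's a Vigenère-style cipher with numeric key [2,1]: position i shifts by key[i mod 2].
Decoding ypttv: y−2=w, p−1=o, t−2=r, t−1=s, v−2=t.

worst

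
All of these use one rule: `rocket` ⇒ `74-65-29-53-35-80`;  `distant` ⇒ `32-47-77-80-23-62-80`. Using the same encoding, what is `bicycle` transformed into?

r(#18)→74 and o(#15)→65: differences scale by 3, so n = 3·pos + 20. Each letter becomes 3×(its alphabet position, a=1..z=26) + 20.
Applying it to bicycle: b=2→26, i=9→47, c=3→29, y=25→95, c=3→29, l=12→56, e=5→35.

26-47-29-95-29-56-35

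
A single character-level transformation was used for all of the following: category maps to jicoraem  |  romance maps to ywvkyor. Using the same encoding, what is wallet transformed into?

diuvpf

In category: c→j is +7, a→i is +8, t→c is +9, e→o is +10 — the shift increases by 1 each position. Each letter shifts forward by (position + 7), i.e. 7, 8, 9, … — the shift grows by one for each successive letter.
On wallet: w+7=d, a+8=i, l+9=u, l+10=v, e+11=p, t+12=f.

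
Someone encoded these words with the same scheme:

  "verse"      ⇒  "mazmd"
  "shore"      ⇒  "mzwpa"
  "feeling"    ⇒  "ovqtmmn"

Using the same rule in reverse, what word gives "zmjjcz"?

rubber

The word is reversed, then every letter is shifted forward by 8.
Undoing it on zmjjcz: shift back: z−8=r, m−8=e, j−8=b, j−8=b, c−8=u, z−8=r → rebbur; then reverse → rubber.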